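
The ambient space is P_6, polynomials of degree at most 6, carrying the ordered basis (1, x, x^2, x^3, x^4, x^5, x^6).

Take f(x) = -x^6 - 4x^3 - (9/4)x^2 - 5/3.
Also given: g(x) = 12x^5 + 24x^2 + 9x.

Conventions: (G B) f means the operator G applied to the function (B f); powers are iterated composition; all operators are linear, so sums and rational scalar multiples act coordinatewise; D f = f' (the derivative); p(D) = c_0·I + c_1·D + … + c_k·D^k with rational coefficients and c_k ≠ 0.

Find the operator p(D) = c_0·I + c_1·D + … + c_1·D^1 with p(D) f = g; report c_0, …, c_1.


D^0 f = -x^6 - 4x^3 - (9/4)x^2 - 5/3
D^1 f = -6x^5 - 12x^2 - (9/2)x
matching coefficients of g against c_0 f + c_1 Df + … from the top degree down determines the c_i
solution: c_0 = 0, c_1 = -2

c_0 = 0, c_1 = -2


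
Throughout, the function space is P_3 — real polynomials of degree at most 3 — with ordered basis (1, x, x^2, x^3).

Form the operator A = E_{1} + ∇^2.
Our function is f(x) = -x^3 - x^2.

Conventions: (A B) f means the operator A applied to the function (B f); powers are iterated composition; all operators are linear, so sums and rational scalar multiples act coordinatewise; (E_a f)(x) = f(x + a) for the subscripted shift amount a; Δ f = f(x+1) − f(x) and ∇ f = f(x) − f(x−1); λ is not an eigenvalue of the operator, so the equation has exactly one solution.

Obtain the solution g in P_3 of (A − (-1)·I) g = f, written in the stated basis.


write g with unknown coordinates in the stated basis and equate coefficients in (A − (-1)·I) g = f
solving from the highest basis element down gives g = -(1/2)x^3 + (1/4)x^2 + 2x - 21/8
check: A g = -(1/2)x^3 - (5/4)x^2 - 2x + 21/8
so A g − (-1)·g = -x^3 - x^2 = f ✓

the image equals g(x) = -(1/2)x^3 + (1/4)x^2 + 2x - 21/8


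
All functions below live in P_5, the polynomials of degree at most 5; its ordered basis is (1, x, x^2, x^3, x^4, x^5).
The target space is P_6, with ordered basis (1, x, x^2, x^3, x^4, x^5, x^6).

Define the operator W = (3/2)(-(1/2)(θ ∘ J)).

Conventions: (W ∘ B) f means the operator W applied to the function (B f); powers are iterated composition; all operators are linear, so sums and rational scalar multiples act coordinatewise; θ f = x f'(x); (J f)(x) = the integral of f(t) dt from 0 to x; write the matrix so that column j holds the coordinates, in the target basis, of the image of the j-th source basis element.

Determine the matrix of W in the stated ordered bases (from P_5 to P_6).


image of 1: -(3/4)x
image of x: -(3/4)x^2
image of x^2: -(3/4)x^3
image of x^3: -(3/4)x^4
image of x^4: -(3/4)x^5
image of x^5: -(3/4)x^6
each image's coordinates form column j of the matrix

the matrix is [[0, 0, 0, 0, 0, 0]; [-3/4, 0, 0, 0, 0, 0]; [0, -3/4, 0, 0, 0, 0]; [0, 0, -3/4, 0, 0, 0]; [0, 0, 0, -3/4, 0, 0]; [0, 0, 0, 0, -3/4, 0]; [0, 0, 0, 0, 0, -3/4]] (rows listed top to bottom)


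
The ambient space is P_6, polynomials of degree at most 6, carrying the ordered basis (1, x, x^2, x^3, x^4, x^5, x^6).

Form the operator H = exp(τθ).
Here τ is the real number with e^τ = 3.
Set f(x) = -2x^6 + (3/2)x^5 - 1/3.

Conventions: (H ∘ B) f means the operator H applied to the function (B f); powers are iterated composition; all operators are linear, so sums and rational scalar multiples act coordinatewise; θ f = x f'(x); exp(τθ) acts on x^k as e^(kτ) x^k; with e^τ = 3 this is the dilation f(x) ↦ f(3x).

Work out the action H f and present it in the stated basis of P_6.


exp(τθ) x^k = e^(kτ) x^k; with e^τ = 3 this sends x^k to 3^k x^k
x^5 ↦ 243 x^5
x^6 ↦ 729 x^6
applying this coordinatewise to f: exp(τθ) f = -1458x^6 + (729/2)x^5 - 1/3

g(x) = -1458x^6 + (729/2)x^5 - 1/3


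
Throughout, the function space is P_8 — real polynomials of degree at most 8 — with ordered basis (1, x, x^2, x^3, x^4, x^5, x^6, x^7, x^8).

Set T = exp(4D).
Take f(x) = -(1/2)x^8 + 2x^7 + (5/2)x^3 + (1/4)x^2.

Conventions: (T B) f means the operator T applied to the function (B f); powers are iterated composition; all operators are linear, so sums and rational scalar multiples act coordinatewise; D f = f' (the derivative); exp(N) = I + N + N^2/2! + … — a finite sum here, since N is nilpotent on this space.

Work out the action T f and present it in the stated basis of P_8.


order-1 term: -16x^7 + 56x^6 + 30x^2 + 2x
order-2 term: -224x^6 + 672x^5 + 120x + 4
order-3 term: -1792x^5 + 4480x^4 + 160
order-4 term: -8960x^4 + 17920x^3
order-5 term: -28672x^3 + 43008x^2
order-6 term: -57344x^2 + 57344x
order-7 term: -65536x + 32768
order-8 term: -32768
the series for exp(4D) f terminates at order 8
exp(4D) f = -(1/2)x^8 - 14x^7 - 168x^6 - 1120x^5 - 4480x^4 - (21499/2)x^3 - (57223/4)x^2 - 8070x + 164

g(x) = -(1/2)x^8 - 14x^7 - 168x^6 - 1120x^5 - 4480x^4 - (21499/2)x^3 - (57223/4)x^2 - 8070x + 164


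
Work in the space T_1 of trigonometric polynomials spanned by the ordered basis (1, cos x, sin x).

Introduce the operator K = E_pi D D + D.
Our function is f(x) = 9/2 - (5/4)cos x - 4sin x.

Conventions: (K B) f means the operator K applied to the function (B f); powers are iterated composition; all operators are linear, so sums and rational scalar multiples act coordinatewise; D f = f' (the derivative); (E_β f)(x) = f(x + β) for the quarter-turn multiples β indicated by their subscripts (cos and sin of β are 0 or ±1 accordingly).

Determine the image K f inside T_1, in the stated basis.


D f = -4cos x + (5/4)sin x
D D f = (5/4)cos x + 4sin x
E_pi D D f = -(5/4)cos x - 4sin x
D f = -4cos x + (5/4)sin x
(E_pi D D + D) f = -(21/4)cos x - (11/4)sin x

the image equals g(x) = -(21/4)cos x - (11/4)sin x


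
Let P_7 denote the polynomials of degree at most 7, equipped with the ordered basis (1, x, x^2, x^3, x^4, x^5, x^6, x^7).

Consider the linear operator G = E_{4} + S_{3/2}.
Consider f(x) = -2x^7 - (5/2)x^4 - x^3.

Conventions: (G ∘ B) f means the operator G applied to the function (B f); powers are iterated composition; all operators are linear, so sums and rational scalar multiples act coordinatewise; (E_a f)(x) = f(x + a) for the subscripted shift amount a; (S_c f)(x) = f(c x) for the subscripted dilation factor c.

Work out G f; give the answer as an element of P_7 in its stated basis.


the image equals g(x) = -(2315/64)x^7 - 56x^6 - 672x^5 - (143845/32)x^4 - (143715/8)x^3 - 43260x^2 - 58032x - 33472

E_{4} f = -2x^7 - 56x^6 - 672x^5 - (8965/2)x^4 - 17961x^3 - 43260x^2 - 58032x - 33472
S_{3/2} f = -(2187/64)x^7 - (405/32)x^4 - (27/8)x^3
(E_{4} + S_{3/2}) f = -(2315/64)x^7 - 56x^6 - 672x^5 - (143845/32)x^4 - (143715/8)x^3 - 43260x^2 - 58032x - 33472


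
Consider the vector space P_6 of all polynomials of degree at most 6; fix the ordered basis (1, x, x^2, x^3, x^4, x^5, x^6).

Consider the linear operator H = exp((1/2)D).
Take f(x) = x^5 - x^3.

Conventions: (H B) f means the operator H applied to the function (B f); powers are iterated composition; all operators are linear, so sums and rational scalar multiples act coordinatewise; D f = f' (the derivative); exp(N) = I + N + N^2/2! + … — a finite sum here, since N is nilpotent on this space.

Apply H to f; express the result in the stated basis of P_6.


order-1 term: (5/2)x^4 - (3/2)x^2
order-2 term: (5/2)x^3 - (3/4)x
order-3 term: (5/4)x^2 - 1/8
order-4 term: (5/16)x
order-5 term: 1/32
the series for exp((1/2)D) f terminates at order 5
exp((1/2)D) f = x^5 + (5/2)x^4 + (3/2)x^3 - (1/4)x^2 - (7/16)x - 3/32

g(x) = x^5 + (5/2)x^4 + (3/2)x^3 - (1/4)x^2 - (7/16)x - 3/32


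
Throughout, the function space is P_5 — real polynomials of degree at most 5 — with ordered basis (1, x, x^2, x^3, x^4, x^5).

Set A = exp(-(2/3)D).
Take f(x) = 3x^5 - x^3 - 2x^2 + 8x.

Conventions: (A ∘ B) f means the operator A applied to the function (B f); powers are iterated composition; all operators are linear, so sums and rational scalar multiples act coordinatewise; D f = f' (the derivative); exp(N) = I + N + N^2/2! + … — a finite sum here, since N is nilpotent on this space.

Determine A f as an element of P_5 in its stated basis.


order-1 term: -10x^4 + 2x^2 + (8/3)x - 16/3
order-2 term: (40/3)x^3 - (4/3)x - 8/9
order-3 term: -(80/9)x^2 + 8/27
order-4 term: (80/27)x
order-5 term: -32/81
the series for exp(-(2/3)D) f terminates at order 5
exp(-(2/3)D) f = 3x^5 - 10x^4 + (37/3)x^3 - (80/9)x^2 + (332/27)x - 512/81

g(x) = 3x^5 - 10x^4 + (37/3)x^3 - (80/9)x^2 + (332/27)x - 512/81


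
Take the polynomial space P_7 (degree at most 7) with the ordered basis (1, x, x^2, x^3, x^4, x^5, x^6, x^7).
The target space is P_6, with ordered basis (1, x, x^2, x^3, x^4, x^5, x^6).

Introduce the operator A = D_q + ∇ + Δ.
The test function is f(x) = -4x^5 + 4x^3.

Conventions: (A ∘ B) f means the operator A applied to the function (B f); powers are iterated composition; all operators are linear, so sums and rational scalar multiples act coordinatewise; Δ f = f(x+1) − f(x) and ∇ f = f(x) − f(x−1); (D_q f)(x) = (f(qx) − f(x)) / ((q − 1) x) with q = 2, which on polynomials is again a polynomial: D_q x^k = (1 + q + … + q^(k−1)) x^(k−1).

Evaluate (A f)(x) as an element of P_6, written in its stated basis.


D_q f = -124x^4 + 28x^2
∇ f = -20x^4 + 40x^3 - 28x^2 + 8x
Δ f = -20x^4 - 40x^3 - 28x^2 - 8x
(D_q + ∇ + Δ) f = -164x^4 - 28x^2

g(x) = -164x^4 - 28x^2


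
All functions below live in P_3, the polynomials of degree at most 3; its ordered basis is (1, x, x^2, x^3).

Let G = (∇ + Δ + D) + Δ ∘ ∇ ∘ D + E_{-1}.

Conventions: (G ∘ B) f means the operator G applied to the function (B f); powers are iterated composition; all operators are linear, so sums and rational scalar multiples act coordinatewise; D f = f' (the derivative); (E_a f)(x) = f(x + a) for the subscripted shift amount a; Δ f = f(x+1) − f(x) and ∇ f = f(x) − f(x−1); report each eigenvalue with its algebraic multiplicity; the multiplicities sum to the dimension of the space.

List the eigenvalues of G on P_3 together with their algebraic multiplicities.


image of 1: 1
image of x: x + 2
image of x^2: x^2 + 4x + 1
image of x^3: x^3 + 6x^2 + 3x + 7
the matrix is upper triangular; its diagonal is (1, 1, 1, 1)
for a triangular matrix the eigenvalues are the diagonal entries, with algebraic multiplicity their repetition count

λ = 1 (multiplicity 4)


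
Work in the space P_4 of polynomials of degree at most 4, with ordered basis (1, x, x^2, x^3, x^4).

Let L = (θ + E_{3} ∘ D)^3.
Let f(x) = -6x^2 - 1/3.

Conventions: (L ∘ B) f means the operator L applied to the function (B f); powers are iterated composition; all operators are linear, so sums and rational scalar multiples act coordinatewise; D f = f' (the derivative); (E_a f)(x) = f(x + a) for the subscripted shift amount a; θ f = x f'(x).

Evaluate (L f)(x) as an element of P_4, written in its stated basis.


θ f = -12x^2
D f = -12x
E_{3} D f = -12x - 36
(θ + E_{3} ∘ D) f = -12x^2 - 12x - 36
θ (θ + E_{3} ∘ D) f = -24x^2 - 12x
D (θ + E_{3} ∘ D) f = -24x - 12
E_{3} D (θ + E_{3} ∘ D) f = -24x - 84
(θ + E_{3} ∘ D) (θ + E_{3} ∘ D) f = -24x^2 - 36x - 84
θ (θ + E_{3} ∘ D) (θ + E_{3} ∘ D) f = -48x^2 - 36x
D (θ + E_{3} ∘ D) (θ + E_{3} ∘ D) f = -48x - 36
E_{3} D (θ + E_{3} ∘ D) (θ + E_{3} ∘ D) f = -48x - 180
(θ + E_{3} ∘ D) (θ + E_{3} ∘ D) (θ + E_{3} ∘ D) f = -48x^2 - 84x - 180

the image equals g(x) = -48x^2 - 84x - 180


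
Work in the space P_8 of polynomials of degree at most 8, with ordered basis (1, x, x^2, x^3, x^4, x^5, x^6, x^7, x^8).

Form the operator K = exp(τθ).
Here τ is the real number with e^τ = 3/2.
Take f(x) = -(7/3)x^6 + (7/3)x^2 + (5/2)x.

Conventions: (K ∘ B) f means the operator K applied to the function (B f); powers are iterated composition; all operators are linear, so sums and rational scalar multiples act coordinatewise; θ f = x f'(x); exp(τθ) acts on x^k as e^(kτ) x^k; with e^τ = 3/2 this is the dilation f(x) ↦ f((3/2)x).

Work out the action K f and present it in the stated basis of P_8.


g(x) = -(1701/64)x^6 + (21/4)x^2 + (15/4)x

exp(τθ) x^k = e^(kτ) x^k; with e^τ = 3/2 this sends x^k to (3/2)^k x^k
x ↦ 3/2 x
x^2 ↦ 9/4 x^2
x^6 ↦ 729/64 x^6
applying this coordinatewise to f: exp(τθ) f = -(1701/64)x^6 + (21/4)x^2 + (15/4)x


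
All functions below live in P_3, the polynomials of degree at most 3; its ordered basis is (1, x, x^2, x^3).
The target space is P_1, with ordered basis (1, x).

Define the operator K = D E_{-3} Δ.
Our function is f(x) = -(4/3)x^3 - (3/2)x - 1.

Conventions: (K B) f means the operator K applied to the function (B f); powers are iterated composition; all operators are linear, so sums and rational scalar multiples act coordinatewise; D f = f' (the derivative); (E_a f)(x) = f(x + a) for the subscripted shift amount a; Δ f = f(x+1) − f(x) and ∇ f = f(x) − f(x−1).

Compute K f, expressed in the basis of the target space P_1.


Δ f = -4x^2 - 4x - 17/6
E_{-3} Δ f = -4x^2 + 20x - 161/6
D E_{-3} Δ f = -8x + 20

g(x) = -8x + 20


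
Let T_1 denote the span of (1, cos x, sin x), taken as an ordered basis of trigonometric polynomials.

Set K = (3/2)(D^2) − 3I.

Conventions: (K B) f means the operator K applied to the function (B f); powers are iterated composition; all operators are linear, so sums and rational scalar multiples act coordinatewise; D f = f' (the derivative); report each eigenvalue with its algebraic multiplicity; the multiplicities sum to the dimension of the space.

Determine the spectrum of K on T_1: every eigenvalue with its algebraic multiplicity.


λ = -9/2 (multiplicity 2), λ = -3 (multiplicity 1)

image of 1: -3
image of cos x: -(9/2)cos x
image of sin x: -(9/2)sin x
the matrix is diagonal; its diagonal is (-3, -9/2, -9/2)
for a triangular matrix the eigenvalues are the diagonal entries, with algebraic multiplicity their repetition count


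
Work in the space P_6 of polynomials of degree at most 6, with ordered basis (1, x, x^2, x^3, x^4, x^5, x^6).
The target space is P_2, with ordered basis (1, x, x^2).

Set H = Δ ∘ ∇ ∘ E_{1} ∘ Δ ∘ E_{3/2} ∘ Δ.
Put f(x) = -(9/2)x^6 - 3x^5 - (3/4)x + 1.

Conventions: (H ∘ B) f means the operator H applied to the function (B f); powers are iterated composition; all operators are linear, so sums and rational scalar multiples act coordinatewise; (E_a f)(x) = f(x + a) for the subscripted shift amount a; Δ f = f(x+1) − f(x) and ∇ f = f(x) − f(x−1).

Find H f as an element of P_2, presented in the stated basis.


the result is g(x) = -1620x^2 - 11700x - 21645

Δ f = -27x^5 - (165/2)x^4 - 120x^3 - (195/2)x^2 - 42x - 33/4
E_{3/2} Δ f = -27x^5 - 285x^4 - (2445/2)x^3 - (5325/2)x^2 - (47067/16)x - 21093/16
Δ E_{3/2} Δ f = -135x^4 - 1410x^3 - (11295/2)x^2 - (20535/2)x - 114219/16
E_{1} (Δ ∘ E_{3/2} ∘ Δ) f = -135x^4 - 1950x^3 - (21375/2)x^2 - (52665/2)x - 393579/16
∇ E_{1} (Δ ∘ E_{3/2} ∘ Δ) f = -540x^3 - 5040x^2 - 16065x - 17460
Δ ∇ E_{1} (Δ ∘ E_{3/2} ∘ Δ) f = -1620x^2 - 11700x - 21645


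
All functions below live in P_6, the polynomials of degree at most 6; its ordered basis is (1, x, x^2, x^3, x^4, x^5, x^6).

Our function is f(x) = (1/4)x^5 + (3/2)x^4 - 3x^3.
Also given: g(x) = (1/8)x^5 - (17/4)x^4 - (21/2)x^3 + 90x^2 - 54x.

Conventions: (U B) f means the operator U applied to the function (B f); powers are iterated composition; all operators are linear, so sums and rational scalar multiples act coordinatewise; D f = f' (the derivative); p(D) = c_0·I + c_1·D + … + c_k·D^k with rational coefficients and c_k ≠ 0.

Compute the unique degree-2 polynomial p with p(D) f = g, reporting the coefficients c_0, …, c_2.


D^0 f = (1/4)x^5 + (3/2)x^4 - 3x^3
D^1 f = (5/4)x^4 + 6x^3 - 9x^2
D^2 f = 5x^3 + 18x^2 - 18x
matching coefficients of g against c_0 f + c_1 Df + … from the top degree down determines the c_i
solution: c_0 = 1/2, c_1 = -4, c_2 = 3

p(D) = (1/2)·I − 4·D + 3·D^2, i.e. c_0 = 1/2, c_1 = -4, c_2 = 3


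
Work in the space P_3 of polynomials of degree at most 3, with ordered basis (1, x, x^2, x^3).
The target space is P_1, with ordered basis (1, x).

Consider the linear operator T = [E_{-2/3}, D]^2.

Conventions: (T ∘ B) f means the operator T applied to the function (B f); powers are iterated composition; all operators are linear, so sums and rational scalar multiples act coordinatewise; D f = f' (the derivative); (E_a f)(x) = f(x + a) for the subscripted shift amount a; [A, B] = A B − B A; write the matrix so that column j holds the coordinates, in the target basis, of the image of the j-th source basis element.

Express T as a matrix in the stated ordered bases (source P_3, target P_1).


the matrix is [[0, 0, 0, 0]; [0, 0, 0, 0]] (rows listed top to bottom)

image of 1: 0
image of x: 0
image of x^2: 0
image of x^3: 0
each image's coordinates form column j of the matrix


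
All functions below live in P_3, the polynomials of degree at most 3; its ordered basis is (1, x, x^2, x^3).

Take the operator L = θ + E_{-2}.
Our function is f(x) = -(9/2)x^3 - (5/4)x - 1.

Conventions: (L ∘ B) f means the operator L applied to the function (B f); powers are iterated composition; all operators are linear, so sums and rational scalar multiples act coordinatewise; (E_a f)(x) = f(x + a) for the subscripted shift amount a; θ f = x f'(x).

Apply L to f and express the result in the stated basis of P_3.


the image equals g(x) = -18x^3 + 27x^2 - (113/2)x + 75/2

θ f = -(27/2)x^3 - (5/4)x
E_{-2} f = -(9/2)x^3 + 27x^2 - (221/4)x + 75/2
(θ + E_{-2}) f = -18x^3 + 27x^2 - (113/2)x + 75/2


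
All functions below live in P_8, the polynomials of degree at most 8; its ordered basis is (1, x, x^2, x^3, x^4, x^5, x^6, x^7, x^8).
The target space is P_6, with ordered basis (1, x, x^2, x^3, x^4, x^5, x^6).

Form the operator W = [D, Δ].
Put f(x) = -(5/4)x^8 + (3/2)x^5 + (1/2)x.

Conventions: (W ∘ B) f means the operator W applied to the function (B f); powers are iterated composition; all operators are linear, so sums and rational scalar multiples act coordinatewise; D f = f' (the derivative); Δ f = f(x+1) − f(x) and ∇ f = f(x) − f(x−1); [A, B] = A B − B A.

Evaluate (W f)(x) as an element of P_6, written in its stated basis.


the image equals g(x) = 0

Δ f = -10x^7 - 35x^6 - 70x^5 - 80x^4 - 55x^3 - 20x^2 - (5/2)x + 3/4
D Δ f = -70x^6 - 210x^5 - 350x^4 - 320x^3 - 165x^2 - 40x - 5/2
D f = -10x^7 + (15/2)x^4 + 1/2
Δ D f = -70x^6 - 210x^5 - 350x^4 - 320x^3 - 165x^2 - 40x - 5/2
[D, Δ] f = 0


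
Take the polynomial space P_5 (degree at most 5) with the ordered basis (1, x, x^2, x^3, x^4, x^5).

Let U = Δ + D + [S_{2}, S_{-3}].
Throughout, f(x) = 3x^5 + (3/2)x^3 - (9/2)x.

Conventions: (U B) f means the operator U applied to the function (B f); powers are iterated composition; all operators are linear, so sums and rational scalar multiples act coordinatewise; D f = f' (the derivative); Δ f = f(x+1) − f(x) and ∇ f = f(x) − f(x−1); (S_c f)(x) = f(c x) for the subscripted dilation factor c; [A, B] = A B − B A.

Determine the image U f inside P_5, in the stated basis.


Δ f = 15x^4 + 30x^3 + (69/2)x^2 + (39/2)x
D f = 15x^4 + (9/2)x^2 - 9/2
S_{-3} f = -729x^5 - (81/2)x^3 + (27/2)x
S_{2} S_{-3} f = -23328x^5 - 324x^3 + 27x
S_{2} f = 96x^5 + 12x^3 - 9x
S_{-3} S_{2} f = -23328x^5 - 324x^3 + 27x
[S_{2}, S_{-3}] f = 0
(Δ + D + [S_{2}, S_{-3}]) f = 30x^4 + 30x^3 + 39x^2 + (39/2)x - 9/2

the image equals g(x) = 30x^4 + 30x^3 + 39x^2 + (39/2)x - 9/2


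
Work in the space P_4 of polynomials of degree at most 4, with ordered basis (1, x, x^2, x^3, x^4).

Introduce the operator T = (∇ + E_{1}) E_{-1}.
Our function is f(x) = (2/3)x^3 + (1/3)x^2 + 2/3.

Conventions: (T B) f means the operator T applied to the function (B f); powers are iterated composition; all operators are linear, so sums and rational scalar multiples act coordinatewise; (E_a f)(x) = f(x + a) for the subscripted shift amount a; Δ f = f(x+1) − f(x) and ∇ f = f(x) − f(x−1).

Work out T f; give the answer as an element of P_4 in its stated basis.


E_{-1} f = (2/3)x^3 - (5/3)x^2 + (4/3)x + 1/3
∇ E_{-1} f = 2x^2 - (16/3)x + 11/3
E_{1} E_{-1} f = (2/3)x^3 + (1/3)x^2 + 2/3
(∇ + E_{1}) E_{-1} f = (2/3)x^3 + (7/3)x^2 - (16/3)x + 13/3

the result is g(x) = (2/3)x^3 + (7/3)x^2 - (16/3)x + 13/3


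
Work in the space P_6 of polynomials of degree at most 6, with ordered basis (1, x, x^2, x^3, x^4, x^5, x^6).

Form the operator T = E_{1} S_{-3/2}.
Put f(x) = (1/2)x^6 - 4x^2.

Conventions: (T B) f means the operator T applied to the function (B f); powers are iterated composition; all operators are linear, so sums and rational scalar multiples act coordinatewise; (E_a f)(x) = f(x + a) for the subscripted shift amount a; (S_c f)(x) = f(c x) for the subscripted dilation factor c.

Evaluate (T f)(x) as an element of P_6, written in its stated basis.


the image equals g(x) = (729/128)x^6 + (2187/64)x^5 + (10935/128)x^4 + (3645/32)x^3 + (9783/128)x^2 + (1035/64)x - 423/128

S_{-3/2} f = (729/128)x^6 - 9x^2
E_{1} S_{-3/2} f = (729/128)x^6 + (2187/64)x^5 + (10935/128)x^4 + (3645/32)x^3 + (9783/128)x^2 + (1035/64)x - 423/128


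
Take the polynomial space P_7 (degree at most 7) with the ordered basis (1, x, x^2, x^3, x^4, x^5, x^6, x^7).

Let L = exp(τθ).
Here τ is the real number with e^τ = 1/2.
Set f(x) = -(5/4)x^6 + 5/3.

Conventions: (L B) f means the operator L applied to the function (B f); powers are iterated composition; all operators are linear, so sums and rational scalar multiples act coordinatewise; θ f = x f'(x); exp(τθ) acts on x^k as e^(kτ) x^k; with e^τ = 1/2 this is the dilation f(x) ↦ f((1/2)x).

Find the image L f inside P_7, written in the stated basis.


exp(τθ) x^k = e^(kτ) x^k; with e^τ = 1/2 this sends x^k to (1/2)^k x^k
x^6 ↦ 1/64 x^6
applying this coordinatewise to f: exp(τθ) f = -(5/256)x^6 + 5/3

the result is g(x) = -(5/256)x^6 + 5/3


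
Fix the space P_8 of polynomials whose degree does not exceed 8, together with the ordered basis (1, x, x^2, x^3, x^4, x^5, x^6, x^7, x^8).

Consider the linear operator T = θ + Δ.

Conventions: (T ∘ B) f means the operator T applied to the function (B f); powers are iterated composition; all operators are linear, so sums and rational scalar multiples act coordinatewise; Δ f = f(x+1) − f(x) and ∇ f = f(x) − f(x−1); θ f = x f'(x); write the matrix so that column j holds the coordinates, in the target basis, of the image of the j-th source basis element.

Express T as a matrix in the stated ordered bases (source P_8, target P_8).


the matrix is [[0, 1, 1, 1, 1, 1, 1, 1, 1]; [0, 1, 2, 3, 4, 5, 6, 7, 8]; [0, 0, 2, 3, 6, 10, 15, 21, 28]; [0, 0, 0, 3, 4, 10, 20, 35, 56]; [0, 0, 0, 0, 4, 5, 15, 35, 70]; [0, 0, 0, 0, 0, 5, 6, 21, 56]; [0, 0, 0, 0, 0, 0, 6, 7, 28]; [0, 0, 0, 0, 0, 0, 0, 7, 8]; [0, 0, 0, 0, 0, 0, 0, 0, 8]] (rows listed top to bottom)

image of 1: 0
image of x: x + 1
image of x^2: 2x^2 + 2x + 1
image of x^3: 3x^3 + 3x^2 + 3x + 1
image of x^4: 4x^4 + 4x^3 + 6x^2 + 4x + 1
image of x^5: 5x^5 + 5x^4 + 10x^3 + 10x^2 + 5x + 1
image of x^6: 6x^6 + 6x^5 + 15x^4 + 20x^3 + 15x^2 + 6x + 1
image of x^7: 7x^7 + 7x^6 + 21x^5 + 35x^4 + 35x^3 + 21x^2 + 7x + 1
image of x^8: 8x^8 + 8x^7 + 28x^6 + 56x^5 + 70x^4 + 56x^3 + 28x^2 + 8x + 1
each image's coordinates form column j of the matrix


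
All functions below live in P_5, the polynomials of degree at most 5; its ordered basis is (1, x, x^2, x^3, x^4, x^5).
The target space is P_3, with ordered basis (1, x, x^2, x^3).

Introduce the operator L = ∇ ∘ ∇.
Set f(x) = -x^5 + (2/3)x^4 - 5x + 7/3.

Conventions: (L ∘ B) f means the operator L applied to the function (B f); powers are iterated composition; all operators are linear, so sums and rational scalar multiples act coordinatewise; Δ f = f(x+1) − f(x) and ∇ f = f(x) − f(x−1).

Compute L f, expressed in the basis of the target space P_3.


∇ f = -5x^4 + (38/3)x^3 - 14x^2 + (23/3)x - 20/3
∇ ∇ f = -20x^3 + 68x^2 - 86x + 118/3

the image equals g(x) = -20x^3 + 68x^2 - 86x + 118/3


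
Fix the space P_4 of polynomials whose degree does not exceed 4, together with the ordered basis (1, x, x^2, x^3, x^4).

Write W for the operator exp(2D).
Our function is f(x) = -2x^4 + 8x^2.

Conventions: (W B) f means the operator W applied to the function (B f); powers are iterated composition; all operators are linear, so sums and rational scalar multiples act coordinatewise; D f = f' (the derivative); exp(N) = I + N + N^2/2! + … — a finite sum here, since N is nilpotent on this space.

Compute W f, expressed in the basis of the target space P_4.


order-1 term: -16x^3 + 32x
order-2 term: -48x^2 + 32
order-3 term: -64x
order-4 term: -32
the series for exp(2D) f terminates at order 4
exp(2D) f = -2x^4 - 16x^3 - 40x^2 - 32x

the image equals g(x) = -2x^4 - 16x^3 - 40x^2 - 32x


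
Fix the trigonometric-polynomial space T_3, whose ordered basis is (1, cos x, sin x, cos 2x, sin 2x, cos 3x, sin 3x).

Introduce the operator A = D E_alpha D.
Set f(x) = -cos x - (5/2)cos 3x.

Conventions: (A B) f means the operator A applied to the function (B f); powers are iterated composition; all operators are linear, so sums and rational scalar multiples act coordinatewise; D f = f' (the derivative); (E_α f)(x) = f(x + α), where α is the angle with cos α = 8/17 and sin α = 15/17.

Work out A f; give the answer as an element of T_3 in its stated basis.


the result is g(x) = (8/17)cos x - (15/17)sin x - (109980/4913)cos 3x + (22275/9826)sin 3x

D f = sin x + (15/2)sin 3x
E_alpha D f = (15/17)cos x + (8/17)sin x - (7425/9826)cos 3x - (36660/4913)sin 3x
D E_alpha D f = (8/17)cos x - (15/17)sin x - (109980/4913)cos 3x + (22275/9826)sin 3x


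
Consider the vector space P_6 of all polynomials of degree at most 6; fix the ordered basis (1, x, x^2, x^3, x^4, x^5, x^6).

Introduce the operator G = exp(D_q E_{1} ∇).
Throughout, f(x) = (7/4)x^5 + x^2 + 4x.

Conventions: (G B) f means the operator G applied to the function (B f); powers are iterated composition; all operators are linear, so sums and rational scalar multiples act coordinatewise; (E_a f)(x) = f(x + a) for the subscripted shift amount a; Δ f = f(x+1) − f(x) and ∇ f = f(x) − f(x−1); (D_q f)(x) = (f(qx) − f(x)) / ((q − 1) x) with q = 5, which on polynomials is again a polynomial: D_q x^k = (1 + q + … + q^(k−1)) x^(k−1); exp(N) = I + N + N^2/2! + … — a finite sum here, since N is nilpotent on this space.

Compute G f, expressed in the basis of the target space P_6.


the image equals g(x) = (7/4)x^5 + 1365x^3 + (1087/2)x^2 + 12394x + 10403/4

order-1 term: 1365x^3 + (1085/2)x^2 + 105x + 43/4
order-2 term: 12285x + 2590
the series for exp(D_q E_{1} ∇) f terminates at order 2
exp(D_q E_{1} ∇) f = (7/4)x^5 + 1365x^3 + (1087/2)x^2 + 12394x + 10403/4


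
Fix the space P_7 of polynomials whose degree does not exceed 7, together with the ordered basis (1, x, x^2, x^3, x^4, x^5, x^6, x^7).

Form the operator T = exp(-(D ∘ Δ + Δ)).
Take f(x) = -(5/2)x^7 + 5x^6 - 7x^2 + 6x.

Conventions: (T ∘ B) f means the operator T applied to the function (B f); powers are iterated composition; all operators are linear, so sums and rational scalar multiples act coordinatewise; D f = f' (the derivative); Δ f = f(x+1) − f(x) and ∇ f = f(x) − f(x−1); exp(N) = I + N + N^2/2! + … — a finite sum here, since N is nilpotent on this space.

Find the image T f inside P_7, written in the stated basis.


the result is g(x) = -(5/2)x^7 + (45/2)x^6 + 75x^5 - 500x^4 - (2875/2)x^3 + (3871/2)x^2 + (11695/2)x + 1441/2

order-1 term: (35/2)x^6 + (255/2)x^5 + 125x^4 + (75/2)x^3 - 60x^2 - (87/2)x
order-2 term: -(105/2)x^5 - (1425/2)x^4 - (5725/2)x^3 - (8775/2)x^2 - (6035/2)x - 1439/2
order-3 term: (175/2)x^4 + 1475x^3 + (15675/2)x^2 + 15750x + 21005/2
order-4 term: -(175/2)x^3 - 1500x^2 - (15175/2)x - 11400
order-5 term: (105/2)x^2 + (1515/2)x + 4975/2
order-6 term: -(35/2)x - 305/2
order-7 term: 5/2
the series for exp(-(D ∘ Δ + Δ)) f terminates at order 7
exp(-(D ∘ Δ + Δ)) f = -(5/2)x^7 + (45/2)x^6 + 75x^5 - 500x^4 - (2875/2)x^3 + (3871/2)x^2 + (11695/2)x + 1441/2


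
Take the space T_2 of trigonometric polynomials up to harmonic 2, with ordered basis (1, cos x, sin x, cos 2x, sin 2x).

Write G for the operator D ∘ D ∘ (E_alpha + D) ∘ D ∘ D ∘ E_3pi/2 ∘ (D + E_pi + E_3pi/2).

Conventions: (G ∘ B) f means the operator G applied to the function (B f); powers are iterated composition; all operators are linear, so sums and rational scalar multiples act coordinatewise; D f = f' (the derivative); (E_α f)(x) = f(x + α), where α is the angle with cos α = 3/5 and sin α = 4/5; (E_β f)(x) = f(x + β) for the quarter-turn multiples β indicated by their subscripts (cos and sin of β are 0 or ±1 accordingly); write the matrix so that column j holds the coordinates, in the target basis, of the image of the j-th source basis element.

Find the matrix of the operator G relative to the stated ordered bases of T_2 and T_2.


the matrix is [[0, 0, 0, 0, 0]; [0, -9/5, 3/5, 0, 0]; [0, -3/5, -9/5, 0, 0]; [0, 0, 0, 2368/25, 224/25]; [0, 0, 0, -224/25, 2368/25]] (rows listed top to bottom)

image of 1: 0
image of cos x: -(9/5)cos x - (3/5)sin x
image of sin x: (3/5)cos x - (9/5)sin x
image of cos 2x: (2368/25)cos 2x - (224/25)sin 2x
image of sin 2x: (224/25)cos 2x + (2368/25)sin 2x
each image's coordinates form column j of the matrix


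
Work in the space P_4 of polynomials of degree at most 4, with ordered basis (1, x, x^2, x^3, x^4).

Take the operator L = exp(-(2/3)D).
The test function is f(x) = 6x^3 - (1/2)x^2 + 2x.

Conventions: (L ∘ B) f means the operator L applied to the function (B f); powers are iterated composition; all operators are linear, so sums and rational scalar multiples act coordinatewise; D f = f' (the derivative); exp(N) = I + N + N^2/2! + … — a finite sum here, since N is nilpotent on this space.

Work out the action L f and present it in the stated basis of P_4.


order-1 term: -12x^2 + (2/3)x - 4/3
order-2 term: 8x - 2/9
order-3 term: -16/9
the series for exp(-(2/3)D) f terminates at order 3
exp(-(2/3)D) f = 6x^3 - (25/2)x^2 + (32/3)x - 10/3

the image equals g(x) = 6x^3 - (25/2)x^2 + (32/3)x - 10/3


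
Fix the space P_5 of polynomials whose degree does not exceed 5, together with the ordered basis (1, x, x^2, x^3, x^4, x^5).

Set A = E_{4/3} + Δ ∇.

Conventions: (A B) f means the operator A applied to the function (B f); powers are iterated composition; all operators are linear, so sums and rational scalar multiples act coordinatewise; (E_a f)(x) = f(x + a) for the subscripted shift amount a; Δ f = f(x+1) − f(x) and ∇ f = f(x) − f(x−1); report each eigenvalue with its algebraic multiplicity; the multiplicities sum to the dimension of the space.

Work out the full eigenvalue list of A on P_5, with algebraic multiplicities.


image of 1: 1
image of x: x + 4/3
image of x^2: x^2 + (8/3)x + 34/9
image of x^3: x^3 + 4x^2 + (34/3)x + 64/27
image of x^4: x^4 + (16/3)x^3 + (68/3)x^2 + (256/27)x + 418/81
image of x^5: x^5 + (20/3)x^4 + (340/9)x^3 + (640/27)x^2 + (2090/81)x + 1024/243
the matrix is upper triangular; its diagonal is (1, 1, 1, 1, 1, 1)
for a triangular matrix the eigenvalues are the diagonal entries, with algebraic multiplicity their repetition count

λ = 1 (multiplicity 6)


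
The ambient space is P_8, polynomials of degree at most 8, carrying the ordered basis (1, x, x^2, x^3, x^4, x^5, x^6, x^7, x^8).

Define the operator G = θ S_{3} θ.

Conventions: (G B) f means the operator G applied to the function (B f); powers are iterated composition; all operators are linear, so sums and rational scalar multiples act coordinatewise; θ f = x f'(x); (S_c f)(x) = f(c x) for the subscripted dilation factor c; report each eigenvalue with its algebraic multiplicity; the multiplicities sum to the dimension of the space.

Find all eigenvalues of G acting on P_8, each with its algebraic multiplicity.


λ = 0 (multiplicity 1), λ = 3 (multiplicity 1), λ = 36 (multiplicity 1), λ = 243 (multiplicity 1), λ = 1296 (multiplicity 1), λ = 6075 (multiplicity 1), λ = 26244 (multiplicity 1), λ = 107163 (multiplicity 1), λ = 419904 (multiplicity 1)

image of 1: 0
image of x: 3x
image of x^2: 36x^2
image of x^3: 243x^3
image of x^4: 1296x^4
image of x^5: 6075x^5
image of x^6: 26244x^6
image of x^7: 107163x^7
image of x^8: 419904x^8
the matrix is upper triangular; its diagonal is (0, 3, 36, 243, 1296, 6075, 26244, 107163, 419904)
for a triangular matrix the eigenvalues are the diagonal entries, with algebraic multiplicity their repetition count


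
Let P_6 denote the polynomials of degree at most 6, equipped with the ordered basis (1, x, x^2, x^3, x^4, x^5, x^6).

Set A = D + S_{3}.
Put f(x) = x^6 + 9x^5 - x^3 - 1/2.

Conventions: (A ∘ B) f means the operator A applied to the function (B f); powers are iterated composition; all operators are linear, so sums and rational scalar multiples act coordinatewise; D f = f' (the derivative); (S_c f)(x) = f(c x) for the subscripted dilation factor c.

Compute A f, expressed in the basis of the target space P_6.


the result is g(x) = 729x^6 + 2193x^5 + 45x^4 - 27x^3 - 3x^2 - 1/2

D f = 6x^5 + 45x^4 - 3x^2
S_{3} f = 729x^6 + 2187x^5 - 27x^3 - 1/2
(D + S_{3}) f = 729x^6 + 2193x^5 + 45x^4 - 27x^3 - 3x^2 - 1/2


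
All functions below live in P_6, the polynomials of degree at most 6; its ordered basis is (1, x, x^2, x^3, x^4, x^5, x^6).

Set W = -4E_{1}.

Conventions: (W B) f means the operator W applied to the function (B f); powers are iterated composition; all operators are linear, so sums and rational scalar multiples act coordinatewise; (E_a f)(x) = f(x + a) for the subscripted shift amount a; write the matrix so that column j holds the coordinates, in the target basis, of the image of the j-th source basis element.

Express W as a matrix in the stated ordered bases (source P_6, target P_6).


the matrix is [[-4, -4, -4, -4, -4, -4, -4]; [0, -4, -8, -12, -16, -20, -24]; [0, 0, -4, -12, -24, -40, -60]; [0, 0, 0, -4, -16, -40, -80]; [0, 0, 0, 0, -4, -20, -60]; [0, 0, 0, 0, 0, -4, -24]; [0, 0, 0, 0, 0, 0, -4]] (rows listed top to bottom)

image of 1: -4
image of x: -4x - 4
image of x^2: -4x^2 - 8x - 4
image of x^3: -4x^3 - 12x^2 - 12x - 4
image of x^4: -4x^4 - 16x^3 - 24x^2 - 16x - 4
image of x^5: -4x^5 - 20x^4 - 40x^3 - 40x^2 - 20x - 4
image of x^6: -4x^6 - 24x^5 - 60x^4 - 80x^3 - 60x^2 - 24x - 4
each image's coordinates form column j of the matrix


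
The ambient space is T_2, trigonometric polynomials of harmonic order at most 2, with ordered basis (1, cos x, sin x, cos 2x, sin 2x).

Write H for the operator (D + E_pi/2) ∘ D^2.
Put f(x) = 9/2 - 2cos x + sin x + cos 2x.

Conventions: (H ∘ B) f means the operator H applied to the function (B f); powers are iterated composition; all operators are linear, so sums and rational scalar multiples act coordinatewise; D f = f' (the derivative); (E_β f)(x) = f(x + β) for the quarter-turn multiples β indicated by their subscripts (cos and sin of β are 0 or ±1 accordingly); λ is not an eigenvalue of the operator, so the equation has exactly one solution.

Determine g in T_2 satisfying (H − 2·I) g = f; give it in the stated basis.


write g with unknown coordinates in the stated basis and equate coefficients in (H − 2·I) g = f
solving from the highest basis element down gives g = -9/4 + (3/4)cos x + (1/4)sin x + (1/34)cos 2x - (2/17)sin 2x
check: H g = -(1/2)cos x + (3/2)sin x + (18/17)cos 2x - (4/17)sin 2x
so H g − 2·g = 9/2 - 2cos x + sin x + cos 2x = f ✓

the image equals g(x) = -9/4 + (3/4)cos x + (1/4)sin x + (1/34)cos 2x - (2/17)sin 2x


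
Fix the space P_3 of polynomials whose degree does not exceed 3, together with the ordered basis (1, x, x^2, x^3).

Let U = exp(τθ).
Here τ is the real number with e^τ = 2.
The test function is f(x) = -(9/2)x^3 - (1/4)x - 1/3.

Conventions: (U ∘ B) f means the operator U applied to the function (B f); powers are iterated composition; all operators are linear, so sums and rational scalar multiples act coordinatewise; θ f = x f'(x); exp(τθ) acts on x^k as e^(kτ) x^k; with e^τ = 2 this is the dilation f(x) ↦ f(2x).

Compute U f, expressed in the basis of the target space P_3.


the image equals g(x) = -36x^3 - (1/2)x - 1/3

exp(τθ) x^k = e^(kτ) x^k; with e^τ = 2 this sends x^k to 2^k x^k
x ↦ 2 x
x^3 ↦ 8 x^3
applying this coordinatewise to f: exp(τθ) f = -36x^3 - (1/2)x - 1/3


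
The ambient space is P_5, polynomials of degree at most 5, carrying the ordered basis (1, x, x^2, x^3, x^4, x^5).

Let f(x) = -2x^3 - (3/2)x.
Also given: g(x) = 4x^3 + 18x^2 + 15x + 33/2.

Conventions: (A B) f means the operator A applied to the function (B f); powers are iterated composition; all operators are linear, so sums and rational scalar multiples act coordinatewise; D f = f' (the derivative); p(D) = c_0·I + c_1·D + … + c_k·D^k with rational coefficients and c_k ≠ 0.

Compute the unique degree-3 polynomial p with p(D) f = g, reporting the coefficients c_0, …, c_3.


D^0 f = -2x^3 - (3/2)x
D^1 f = -6x^2 - 3/2
D^2 f = -12x
D^3 f = -12
matching coefficients of g against c_0 f + c_1 Df + … from the top degree down determines the c_i
solution: c_0 = -2, c_1 = -3, c_2 = -1, c_3 = -1

p(D) = -2·I − 3·D − D^2 − D^3, i.e. c_0 = -2, c_1 = -3, c_2 = -1, c_3 = -1


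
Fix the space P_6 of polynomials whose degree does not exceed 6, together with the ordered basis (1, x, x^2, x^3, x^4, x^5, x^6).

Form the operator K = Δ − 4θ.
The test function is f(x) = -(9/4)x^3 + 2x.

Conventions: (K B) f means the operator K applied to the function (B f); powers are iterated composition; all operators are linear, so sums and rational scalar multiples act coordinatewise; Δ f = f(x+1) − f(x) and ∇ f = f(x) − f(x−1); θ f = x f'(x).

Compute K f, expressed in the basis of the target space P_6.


Δ f = -(27/4)x^2 - (27/4)x - 1/4
θ f = -(27/4)x^3 + 2x
(-4θ) f = 27x^3 - 8x
(Δ − 4θ) f = 27x^3 - (27/4)x^2 - (59/4)x - 1/4

the result is g(x) = 27x^3 - (27/4)x^2 - (59/4)x - 1/4


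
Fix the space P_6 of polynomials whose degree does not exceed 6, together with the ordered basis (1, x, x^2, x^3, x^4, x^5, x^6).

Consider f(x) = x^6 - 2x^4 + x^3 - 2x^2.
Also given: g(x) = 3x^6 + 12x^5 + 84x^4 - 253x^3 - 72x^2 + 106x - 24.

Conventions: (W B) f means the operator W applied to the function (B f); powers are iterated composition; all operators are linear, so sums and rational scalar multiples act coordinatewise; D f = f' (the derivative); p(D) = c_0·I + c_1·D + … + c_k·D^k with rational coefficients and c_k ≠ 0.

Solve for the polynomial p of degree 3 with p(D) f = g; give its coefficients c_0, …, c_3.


D^0 f = x^6 - 2x^4 + x^3 - 2x^2
D^1 f = 6x^5 - 8x^3 + 3x^2 - 4x
D^2 f = 30x^4 - 24x^2 + 6x - 4
D^3 f = 120x^3 - 48x + 6
matching coefficients of g against c_0 f + c_1 Df + … from the top degree down determines the c_i
solution: c_0 = 3, c_1 = 2, c_2 = 3, c_3 = -2

p(D) = 3·I + 2·D + 3·D^2 − 2·D^3, i.e. c_0 = 3, c_1 = 2, c_2 = 3, c_3 = -2


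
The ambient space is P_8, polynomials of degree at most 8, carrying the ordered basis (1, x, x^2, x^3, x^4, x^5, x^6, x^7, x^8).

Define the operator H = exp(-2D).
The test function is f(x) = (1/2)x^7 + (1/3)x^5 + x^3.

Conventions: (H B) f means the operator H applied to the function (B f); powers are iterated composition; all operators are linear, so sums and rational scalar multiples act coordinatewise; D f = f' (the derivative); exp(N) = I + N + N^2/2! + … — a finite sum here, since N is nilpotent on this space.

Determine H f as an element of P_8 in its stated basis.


g(x) = (1/2)x^7 - 7x^6 + (127/3)x^5 - (430/3)x^4 + (883/3)x^3 - (1106/3)x^2 + (788/3)x - 248/3

order-1 term: -7x^6 - (10/3)x^4 - 6x^2
order-2 term: 42x^5 + (40/3)x^3 + 12x
order-3 term: -140x^4 - (80/3)x^2 - 8
order-4 term: 280x^3 + (80/3)x
order-5 term: -336x^2 - 32/3
order-6 term: 224x
order-7 term: -64
the series for exp(-2D) f terminates at order 7
exp(-2D) f = (1/2)x^7 - 7x^6 + (127/3)x^5 - (430/3)x^4 + (883/3)x^3 - (1106/3)x^2 + (788/3)x - 248/3


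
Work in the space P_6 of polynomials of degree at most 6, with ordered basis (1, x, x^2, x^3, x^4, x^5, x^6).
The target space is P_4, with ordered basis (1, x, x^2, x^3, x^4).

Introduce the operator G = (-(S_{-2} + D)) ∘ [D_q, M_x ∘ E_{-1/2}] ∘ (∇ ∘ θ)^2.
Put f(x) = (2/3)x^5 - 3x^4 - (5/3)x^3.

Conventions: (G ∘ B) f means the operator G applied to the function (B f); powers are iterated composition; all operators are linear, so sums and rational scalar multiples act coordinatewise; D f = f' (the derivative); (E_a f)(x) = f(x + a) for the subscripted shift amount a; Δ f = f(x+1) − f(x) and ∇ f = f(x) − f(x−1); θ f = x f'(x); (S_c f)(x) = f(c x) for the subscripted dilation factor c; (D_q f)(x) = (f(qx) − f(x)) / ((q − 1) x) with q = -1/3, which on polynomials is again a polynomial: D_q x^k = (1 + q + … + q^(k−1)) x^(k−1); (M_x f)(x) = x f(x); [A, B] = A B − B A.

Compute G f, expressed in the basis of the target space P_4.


θ f = (10/3)x^5 - 12x^4 - 5x^3
∇ θ f = (50/3)x^4 - (244/3)x^3 + (271/3)x^2 - (149/3)x + 31/3
θ (∇ ∘ θ) f = (200/3)x^4 - 244x^3 + (542/3)x^2 - (149/3)x
∇ θ (∇ ∘ θ) f = (800/3)x^3 - 1132x^2 + 1360x - 541
E_{-1/2} (∇ ∘ θ)^2 f = (800/3)x^3 - 1532x^2 + 2692x - 4612/3
M_x E_{-1/2} (∇ ∘ θ)^2 f = (800/3)x^4 - 1532x^3 + 2692x^2 - (4612/3)x
D_q (M_x ∘ E_{-1/2}) (∇ ∘ θ)^2 f = (16000/81)x^3 - (10724/9)x^2 + (5384/3)x - 4612/3
D_q (∇ ∘ θ)^2 f = (5600/27)x^2 - (2264/3)x + 1360
E_{-1/2} D_q (∇ ∘ θ)^2 f = (5600/27)x^2 - (25976/27)x + 48308/27
M_x E_{-1/2} D_q (∇ ∘ θ)^2 f = (5600/27)x^3 - (25976/27)x^2 + (48308/27)x
[D_q, M_x ∘ E_{-1/2}] (∇ ∘ θ)^2 f = -(800/81)x^3 - (6196/27)x^2 + (148/27)x - 4612/3
S_{-2} [D_q, M_x ∘ E_{-1/2}] (∇ ∘ θ)^2 f = (6400/81)x^3 - (24784/27)x^2 - (296/27)x - 4612/3
D [D_q, M_x ∘ E_{-1/2}] (∇ ∘ θ)^2 f = -(800/27)x^2 - (12392/27)x + 148/27
(S_{-2} + D) [D_q, M_x ∘ E_{-1/2}] (∇ ∘ θ)^2 f = (6400/81)x^3 - (8528/9)x^2 - (12688/27)x - 41360/27
(-(S_{-2} + D)) [D_q, M_x ∘ E_{-1/2}] (∇ ∘ θ)^2 f = -(6400/81)x^3 + (8528/9)x^2 + (12688/27)x + 41360/27

g(x) = -(6400/81)x^3 + (8528/9)x^2 + (12688/27)x + 41360/27
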